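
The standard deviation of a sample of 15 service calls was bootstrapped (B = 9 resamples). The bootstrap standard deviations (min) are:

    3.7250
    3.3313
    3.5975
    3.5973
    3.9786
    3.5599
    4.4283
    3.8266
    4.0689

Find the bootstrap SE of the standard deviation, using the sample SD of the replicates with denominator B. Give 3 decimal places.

Bootstrap SE is the standard deviation of the 9 replicate standard deviations.
Mean of replicates: (3.7250 + 3.3313 + 3.5975 + 3.5973 + 3.9786 + 3.5599 + 4.4283 + 3.8266 + 4.0689) / 9 = 34.11340 / 9 = 3.79038
Sum of squared deviations: (−0.06538)² + (−0.45908)² + (−0.19288)² + (−0.19308)² + (+0.18822)² + (−0.23048)² + (+0.63792)² + (+0.03622)² + (+0.27852)² = 0.86389
Variance = 0.86389 / 9 = 0.09599
SE* = √0.09599

SE* = 0.310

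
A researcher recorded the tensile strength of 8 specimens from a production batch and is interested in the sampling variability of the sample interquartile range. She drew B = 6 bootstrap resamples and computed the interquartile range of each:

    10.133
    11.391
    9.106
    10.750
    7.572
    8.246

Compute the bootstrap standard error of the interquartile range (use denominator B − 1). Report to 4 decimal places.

SE* = 1.4817

Bootstrap SE is the standard deviation of the 6 replicate interquartile ranges.
Mean of replicates: (10.133 + 11.391 + 9.106 + 10.750 + 7.572 + 8.246) / 6 = 57.19800 / 6 = 9.53300
Sum of squared deviations: (+0.60000)² + (+1.85800)² + (−0.42700)² + (+1.21700)² + (−1.96100)² + (−1.28700)² = 10.97747
Variance = 10.97747 / 5 = 2.19549
SE* = √2.19549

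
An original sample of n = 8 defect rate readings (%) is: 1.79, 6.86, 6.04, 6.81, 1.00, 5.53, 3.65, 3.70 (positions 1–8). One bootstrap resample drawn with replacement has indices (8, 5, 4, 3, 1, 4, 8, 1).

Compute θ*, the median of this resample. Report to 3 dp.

θ* = 3.700

Resample values: 3.70, 1.00, 6.81, 6.04, 1.79, 6.81, 3.70, 1.79.
Sorted: 1.00, 1.79, 1.79, 3.70, 3.70, 6.04, 6.81, 6.81
Median = average of the two middle values = 3.700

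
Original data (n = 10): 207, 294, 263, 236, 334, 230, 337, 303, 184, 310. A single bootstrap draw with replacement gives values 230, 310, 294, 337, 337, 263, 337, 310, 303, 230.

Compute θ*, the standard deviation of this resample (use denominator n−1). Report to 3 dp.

θ* = 41.205

Mean = 295.1000; sum of squared deviations = 15280.9000
s² = 15280.9000 / 9 = 1697.8778
s = √1697.8778 = 41.205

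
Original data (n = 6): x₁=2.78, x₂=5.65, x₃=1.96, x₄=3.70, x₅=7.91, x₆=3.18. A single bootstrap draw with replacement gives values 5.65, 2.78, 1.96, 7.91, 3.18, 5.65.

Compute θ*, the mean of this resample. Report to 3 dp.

Mean = (5.65 + 2.78 + 1.96 + 7.91 + 3.18 + 5.65) / 6 = 27.130 / 6 = 4.522

θ* = 4.522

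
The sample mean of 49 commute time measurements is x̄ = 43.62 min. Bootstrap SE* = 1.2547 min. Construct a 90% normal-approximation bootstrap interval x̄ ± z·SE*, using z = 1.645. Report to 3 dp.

Margin = 1.645 × 1.2547 = 2.0640
Interval: 43.62 ± 2.0640

(41.556, 45.684)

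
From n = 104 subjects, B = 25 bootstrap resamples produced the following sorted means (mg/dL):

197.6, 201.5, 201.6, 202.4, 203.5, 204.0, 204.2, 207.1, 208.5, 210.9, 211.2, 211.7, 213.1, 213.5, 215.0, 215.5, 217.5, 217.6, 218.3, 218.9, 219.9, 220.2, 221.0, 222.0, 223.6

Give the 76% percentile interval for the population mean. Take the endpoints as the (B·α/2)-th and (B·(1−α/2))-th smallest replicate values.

α = 0.24; lower rank = 25 × 0.120 = 3; upper rank = 25 × 0.880 = 22.
The 3rd smallest replicate is 201.6; the 22nd is 220.2.

(201.6, 220.2)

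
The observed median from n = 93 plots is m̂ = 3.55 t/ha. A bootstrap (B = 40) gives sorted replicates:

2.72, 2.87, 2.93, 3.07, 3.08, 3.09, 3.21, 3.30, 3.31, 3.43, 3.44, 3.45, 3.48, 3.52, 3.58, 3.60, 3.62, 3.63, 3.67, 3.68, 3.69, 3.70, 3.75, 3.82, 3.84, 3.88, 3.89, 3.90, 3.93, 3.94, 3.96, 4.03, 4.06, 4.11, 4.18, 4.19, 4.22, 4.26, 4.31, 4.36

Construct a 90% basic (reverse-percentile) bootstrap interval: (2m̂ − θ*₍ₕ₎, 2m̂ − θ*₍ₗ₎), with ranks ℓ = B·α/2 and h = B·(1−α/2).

Percentile endpoints at ranks 2 and 38: θ*₍2₎ = 2.87, θ*₍38₎ = 4.26.
Basic interval reflects these around m̂:
  lower = 2 × 3.55 − 4.26 = 2.84
  upper = 2 × 3.55 − 2.87 = 4.23

(2.84, 4.23)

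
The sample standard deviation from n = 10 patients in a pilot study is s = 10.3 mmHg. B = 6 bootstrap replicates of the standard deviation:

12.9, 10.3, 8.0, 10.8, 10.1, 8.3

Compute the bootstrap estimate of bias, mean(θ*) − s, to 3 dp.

bias = −0.233

mean(θ*) = (12.9 + 10.3 + 8.0 + 10.8 + 10.1 + 8.3) / 6 = 10.0667
bias = 10.0667 − 10.3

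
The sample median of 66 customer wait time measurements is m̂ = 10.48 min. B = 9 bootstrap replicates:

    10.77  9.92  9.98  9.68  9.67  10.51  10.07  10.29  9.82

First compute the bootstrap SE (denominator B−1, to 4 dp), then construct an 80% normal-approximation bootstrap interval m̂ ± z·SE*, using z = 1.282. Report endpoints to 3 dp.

Mean of replicates = 10.0789; sum of squared deviations = 1.1365; SE* = √(1.1365/8) = 0.3769
Margin = 1.282 × 0.3769 = 0.4832
Interval: 10.48 ± 0.4832

(9.997, 10.963)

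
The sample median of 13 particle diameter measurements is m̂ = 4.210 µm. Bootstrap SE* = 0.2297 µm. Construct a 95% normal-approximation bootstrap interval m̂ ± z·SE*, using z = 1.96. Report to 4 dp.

Margin = 1.96 × 0.2297 = 0.45021
Interval: 4.210 ± 0.45021

(3.7598, 4.6602)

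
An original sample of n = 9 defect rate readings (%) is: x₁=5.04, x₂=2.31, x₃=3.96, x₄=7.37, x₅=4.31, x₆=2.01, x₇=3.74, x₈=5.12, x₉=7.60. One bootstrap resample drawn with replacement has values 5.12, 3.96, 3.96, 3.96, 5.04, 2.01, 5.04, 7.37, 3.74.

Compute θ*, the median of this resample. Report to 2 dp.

θ* = 3.96

Sorted: 2.01, 3.74, 3.96, 3.96, 3.96, 5.04, 5.04, 5.12, 7.37
Median = middle value = 3.96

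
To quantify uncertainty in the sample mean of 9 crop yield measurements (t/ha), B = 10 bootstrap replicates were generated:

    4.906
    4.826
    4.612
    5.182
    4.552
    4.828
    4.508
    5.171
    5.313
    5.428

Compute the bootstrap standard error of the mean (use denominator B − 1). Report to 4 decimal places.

Bootstrap SE is the standard deviation of the 10 replicate means.
Mean of replicates: (4.906 + 4.826 + 4.612 + 5.182 + 4.552 + 4.828 + 4.508 + 5.171 + 5.313 + 5.428) / 10 = 49.32600 / 10 = 4.93260
Sum of squared deviations: (−0.02660)² + (−0.10660)² + (−0.32060)² + (+0.24940)² + (−0.38060)² + (−0.10460)² + (−0.42460)² + (+0.23840)² + (+0.38040)² + (+0.49540)² = 0.96010
Variance = 0.96010 / 9 = 0.10668
SE* = √0.10668

SE* = 0.3266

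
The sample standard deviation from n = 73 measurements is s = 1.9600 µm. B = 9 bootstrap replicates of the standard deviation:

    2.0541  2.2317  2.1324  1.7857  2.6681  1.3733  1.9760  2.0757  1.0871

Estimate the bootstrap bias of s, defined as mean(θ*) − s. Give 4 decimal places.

mean(θ*) = (2.0541 + 2.2317 + 2.1324 + 1.7857 + 2.6681 + 1.3733 + 1.9760 + 2.0757 + 1.0871) / 9 = 1.93157
bias = 1.93157 − 1.9600

bias = −0.0284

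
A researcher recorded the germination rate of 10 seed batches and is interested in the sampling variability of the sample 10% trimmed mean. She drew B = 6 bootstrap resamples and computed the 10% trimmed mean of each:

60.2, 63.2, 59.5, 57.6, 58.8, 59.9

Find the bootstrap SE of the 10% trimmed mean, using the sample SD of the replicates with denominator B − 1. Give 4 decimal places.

SE* = 1.8779

Bootstrap SE is the standard deviation of the 6 replicate 10% trimmed means.
Mean of replicates: (60.2 + 63.2 + 59.5 + 57.6 + 58.8 + 59.9) / 6 = 359.20000 / 6 = 59.86667
Sum of squared deviations: (+0.33333)² + (+3.33333)² + (−0.36667)² + (−2.26667)² + (−1.06667)² + (+0.03333)² = 17.63333
Variance = 17.63333 / 5 = 3.52667
SE* = √3.52667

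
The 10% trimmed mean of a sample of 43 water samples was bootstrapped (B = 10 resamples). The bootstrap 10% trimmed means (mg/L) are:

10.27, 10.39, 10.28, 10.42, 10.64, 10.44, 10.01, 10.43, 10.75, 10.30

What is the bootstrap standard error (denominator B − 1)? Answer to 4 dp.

SE* = 0.2044

Bootstrap SE is the standard deviation of the 10 replicate 10% trimmed means.
Mean of replicates: (10.27 + 10.39 + 10.28 + 10.42 + 10.64 + 10.44 + 10.01 + 10.43 + 10.75 + 10.30) / 10 = 103.93000 / 10 = 10.39300
Sum of squared deviations: (−0.12300)² + (−0.00300)² + (−0.11300)² + (+0.02700)² + (+0.24700)² + (+0.04700)² + (−0.38300)² + (+0.03700)² + (+0.35700)² + (−0.09300)² = 0.37601
Variance = 0.37601 / 9 = 0.04178
SE* = √0.04178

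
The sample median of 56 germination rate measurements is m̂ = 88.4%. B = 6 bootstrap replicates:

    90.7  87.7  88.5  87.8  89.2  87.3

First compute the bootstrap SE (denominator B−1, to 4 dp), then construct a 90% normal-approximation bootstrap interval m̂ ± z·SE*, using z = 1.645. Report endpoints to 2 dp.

Mean of replicates = 88.5333; sum of squared deviations = 7.8933; SE* = √(7.8933/5) = 1.2565
Margin = 1.645 × 1.2565 = 2.067
Interval: 88.4 ± 2.067

(86.33, 90.47)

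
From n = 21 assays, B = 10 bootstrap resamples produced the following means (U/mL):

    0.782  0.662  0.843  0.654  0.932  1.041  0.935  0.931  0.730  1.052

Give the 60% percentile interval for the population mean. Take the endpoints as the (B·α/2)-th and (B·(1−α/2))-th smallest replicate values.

(0.662, 0.935)

Sorted replicates: 0.654, 0.662, 0.730, 0.782, 0.843, 0.931, 0.932, 0.935, 1.041, 1.052
α = 0.40; lower rank = 10 × 0.200 = 2; upper rank = 10 × 0.800 = 8.
The 2nd smallest replicate is 0.662; the 8th is 0.935.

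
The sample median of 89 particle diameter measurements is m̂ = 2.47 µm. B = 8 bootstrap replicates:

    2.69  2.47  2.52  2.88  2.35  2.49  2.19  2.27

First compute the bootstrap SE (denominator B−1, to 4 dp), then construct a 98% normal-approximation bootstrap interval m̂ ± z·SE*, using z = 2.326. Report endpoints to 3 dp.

Mean of replicates = 2.4825; sum of squared deviations = 0.3509; SE* = √(0.3509/7) = 0.2239
Margin = 2.326 × 0.2239 = 0.5208
Interval: 2.47 ± 0.5208

(1.949, 2.991)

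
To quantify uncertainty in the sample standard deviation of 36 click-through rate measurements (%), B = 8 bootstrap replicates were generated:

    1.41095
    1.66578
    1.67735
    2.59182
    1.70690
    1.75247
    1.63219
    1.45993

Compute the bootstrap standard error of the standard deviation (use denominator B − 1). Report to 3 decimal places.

Bootstrap SE is the standard deviation of the 8 replicate standard deviations.
Mean of replicates: (1.41095 + 1.66578 + 1.67735 + 2.59182 + 1.70690 + 1.75247 + 1.63219 + 1.45993) / 8 = 13.897390 / 8 = 1.737174
Sum of squared deviations: (−0.326224)² + (−0.071394)² + (−0.059824)² + (+0.854646)² + (−0.030274)² + (+0.015296)² + (−0.104984)² + (−0.277244)² = 0.934554
Variance = 0.934554 / 7 = 0.133508
SE* = √0.133508

SE* = 0.365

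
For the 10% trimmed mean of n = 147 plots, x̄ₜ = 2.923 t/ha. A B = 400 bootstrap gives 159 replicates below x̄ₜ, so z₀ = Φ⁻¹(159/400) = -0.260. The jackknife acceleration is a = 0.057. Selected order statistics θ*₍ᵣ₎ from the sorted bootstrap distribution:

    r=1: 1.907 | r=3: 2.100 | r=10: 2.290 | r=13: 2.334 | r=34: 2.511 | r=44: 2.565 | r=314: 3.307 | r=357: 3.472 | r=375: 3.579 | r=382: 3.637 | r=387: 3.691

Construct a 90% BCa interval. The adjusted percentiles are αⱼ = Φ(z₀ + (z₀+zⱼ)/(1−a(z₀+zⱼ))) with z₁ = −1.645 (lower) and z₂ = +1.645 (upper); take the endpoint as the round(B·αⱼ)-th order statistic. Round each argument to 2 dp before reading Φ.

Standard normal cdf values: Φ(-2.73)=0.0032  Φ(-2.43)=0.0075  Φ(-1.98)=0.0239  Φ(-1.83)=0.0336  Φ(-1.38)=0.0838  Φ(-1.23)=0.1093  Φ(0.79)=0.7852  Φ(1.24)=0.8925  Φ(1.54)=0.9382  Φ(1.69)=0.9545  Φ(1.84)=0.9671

(2.290, 3.472)

Lower: z₀ + z₁ = -0.260 + (-1.645) = -1.905; 1 − a(z₀+z₁) = 1 − (0.057)(-1.905) = 1.1086; argument = -0.260 + (-1.905)/1.1086 = -1.9784 → -1.98.
α₁ = Φ(-1.98) = 0.0239; rank = round(400 × 0.0239) = 10; θ*₍10₎ = 2.290.
Upper: z₀ + z₂ = 1.385; 1 − a(z₀+z₂) = 0.9211; argument = 1.2437 → 1.24; α₂ = 0.8925; rank = 357; θ*₍357₎ = 3.472.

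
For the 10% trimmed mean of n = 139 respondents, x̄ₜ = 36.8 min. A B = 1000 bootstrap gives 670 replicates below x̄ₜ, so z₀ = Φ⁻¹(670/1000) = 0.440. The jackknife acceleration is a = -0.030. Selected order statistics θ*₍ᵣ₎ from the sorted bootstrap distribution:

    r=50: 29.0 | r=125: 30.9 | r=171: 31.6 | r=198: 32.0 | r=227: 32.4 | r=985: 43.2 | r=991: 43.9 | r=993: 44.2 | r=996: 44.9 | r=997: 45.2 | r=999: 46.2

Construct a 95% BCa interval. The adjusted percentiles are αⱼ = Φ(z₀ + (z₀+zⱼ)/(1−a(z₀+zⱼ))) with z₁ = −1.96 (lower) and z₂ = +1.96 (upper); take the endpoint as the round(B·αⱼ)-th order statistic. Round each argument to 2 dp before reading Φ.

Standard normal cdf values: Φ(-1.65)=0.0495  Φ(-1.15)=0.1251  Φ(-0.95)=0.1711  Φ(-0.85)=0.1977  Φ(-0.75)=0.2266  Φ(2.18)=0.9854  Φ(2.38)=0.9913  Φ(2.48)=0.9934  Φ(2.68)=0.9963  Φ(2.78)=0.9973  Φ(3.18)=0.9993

Lower: z₀ + z₁ = 0.440 + (-1.960) = -1.520; 1 − a(z₀+z₁) = 1 − (-0.030)(-1.520) = 0.9544; argument = 0.440 + (-1.520)/0.9544 = -1.1526 → -1.15.
α₁ = Φ(-1.15) = 0.1251; rank = round(1000 × 0.1251) = 125; θ*₍125₎ = 30.9.
Upper: z₀ + z₂ = 2.400; 1 − a(z₀+z₂) = 1.0720; argument = 2.6788 → 2.68; α₂ = 0.9963; rank = 996; θ*₍996₎ = 44.9.

(30.9, 44.9)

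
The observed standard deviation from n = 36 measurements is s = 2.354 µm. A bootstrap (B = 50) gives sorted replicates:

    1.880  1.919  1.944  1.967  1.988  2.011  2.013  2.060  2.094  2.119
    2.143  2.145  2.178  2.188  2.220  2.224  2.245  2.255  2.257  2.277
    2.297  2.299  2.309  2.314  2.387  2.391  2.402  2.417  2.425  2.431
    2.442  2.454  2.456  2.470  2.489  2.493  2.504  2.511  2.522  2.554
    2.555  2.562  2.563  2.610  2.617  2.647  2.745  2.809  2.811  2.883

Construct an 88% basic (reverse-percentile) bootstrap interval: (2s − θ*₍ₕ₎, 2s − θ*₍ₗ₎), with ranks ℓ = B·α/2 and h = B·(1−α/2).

Percentile endpoints at ranks 3 and 47: θ*₍3₎ = 1.944, θ*₍47₎ = 2.745.
Basic interval reflects these around s:
  lower = 2 × 2.354 − 2.745 = 1.963
  upper = 2 × 2.354 − 1.944 = 2.764

(1.963, 2.764)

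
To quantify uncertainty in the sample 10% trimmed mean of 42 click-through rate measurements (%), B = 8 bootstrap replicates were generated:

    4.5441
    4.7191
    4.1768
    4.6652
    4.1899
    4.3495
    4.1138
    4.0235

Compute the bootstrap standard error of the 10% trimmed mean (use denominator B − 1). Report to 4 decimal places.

SE* = 0.2649

Bootstrap SE is the standard deviation of the 8 replicate 10% trimmed means.
Mean of replicates: (4.5441 + 4.7191 + 4.1768 + 4.6652 + 4.1899 + 4.3495 + 4.1138 + 4.0235) / 8 = 34.78190 / 8 = 4.34774
Sum of squared deviations: (+0.19636)² + (+0.37136)² + (−0.17094)² + (+0.31746)² + (−0.15784)² + (+0.00176)² + (−0.23394)² + (−0.32424)² = 0.49124
Variance = 0.49124 / 7 = 0.07018
SE* = √0.07018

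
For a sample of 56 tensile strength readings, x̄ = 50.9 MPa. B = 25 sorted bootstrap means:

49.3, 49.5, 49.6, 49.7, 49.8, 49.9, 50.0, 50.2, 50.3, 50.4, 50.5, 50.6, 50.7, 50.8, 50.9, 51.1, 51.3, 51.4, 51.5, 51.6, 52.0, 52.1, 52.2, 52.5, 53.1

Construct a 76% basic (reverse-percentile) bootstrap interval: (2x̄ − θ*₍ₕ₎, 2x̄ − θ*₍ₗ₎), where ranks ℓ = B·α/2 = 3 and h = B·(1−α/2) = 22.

(49.7, 52.2)

Percentile endpoints at ranks 3 and 22: θ*₍3₎ = 49.6, θ*₍22₎ = 52.1.
Basic interval reflects these around x̄:
  lower = 2 × 50.9 − 52.1 = 49.7
  upper = 2 × 50.9 − 49.6 = 52.2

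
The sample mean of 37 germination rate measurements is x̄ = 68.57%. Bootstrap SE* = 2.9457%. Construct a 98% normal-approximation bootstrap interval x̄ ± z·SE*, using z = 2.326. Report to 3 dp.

(61.718, 75.422)

Margin = 2.326 × 2.9457 = 6.8517
Interval: 68.57 ± 6.8517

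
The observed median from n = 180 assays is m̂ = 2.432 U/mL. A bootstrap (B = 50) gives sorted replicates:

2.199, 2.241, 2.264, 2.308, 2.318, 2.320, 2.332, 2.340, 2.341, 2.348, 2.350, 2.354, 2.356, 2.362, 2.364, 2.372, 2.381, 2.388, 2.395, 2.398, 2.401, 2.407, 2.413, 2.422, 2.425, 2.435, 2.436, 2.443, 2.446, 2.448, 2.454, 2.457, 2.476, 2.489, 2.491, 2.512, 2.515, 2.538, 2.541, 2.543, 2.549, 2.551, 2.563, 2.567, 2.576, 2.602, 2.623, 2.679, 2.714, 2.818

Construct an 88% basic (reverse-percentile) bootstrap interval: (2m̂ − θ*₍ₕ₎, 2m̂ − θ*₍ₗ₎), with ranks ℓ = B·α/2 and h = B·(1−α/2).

(2.241, 2.600)

Percentile endpoints at ranks 3 and 47: θ*₍3₎ = 2.264, θ*₍47₎ = 2.623.
Basic interval reflects these around m̂:
  lower = 2 × 2.432 − 2.623 = 2.241
  upper = 2 × 2.432 − 2.264 = 2.600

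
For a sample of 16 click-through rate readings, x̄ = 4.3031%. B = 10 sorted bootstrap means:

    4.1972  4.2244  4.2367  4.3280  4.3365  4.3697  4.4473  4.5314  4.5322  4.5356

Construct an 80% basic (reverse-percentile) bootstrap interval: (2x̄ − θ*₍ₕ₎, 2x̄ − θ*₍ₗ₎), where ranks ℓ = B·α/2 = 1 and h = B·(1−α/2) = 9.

Percentile endpoints at ranks 1 and 9: θ*₍1₎ = 4.1972, θ*₍9₎ = 4.5322.
Basic interval reflects these around x̄:
  lower = 2 × 4.3031 − 4.5322 = 4.0740
  upper = 2 × 4.3031 − 4.1972 = 4.4090

(4.0740, 4.4090)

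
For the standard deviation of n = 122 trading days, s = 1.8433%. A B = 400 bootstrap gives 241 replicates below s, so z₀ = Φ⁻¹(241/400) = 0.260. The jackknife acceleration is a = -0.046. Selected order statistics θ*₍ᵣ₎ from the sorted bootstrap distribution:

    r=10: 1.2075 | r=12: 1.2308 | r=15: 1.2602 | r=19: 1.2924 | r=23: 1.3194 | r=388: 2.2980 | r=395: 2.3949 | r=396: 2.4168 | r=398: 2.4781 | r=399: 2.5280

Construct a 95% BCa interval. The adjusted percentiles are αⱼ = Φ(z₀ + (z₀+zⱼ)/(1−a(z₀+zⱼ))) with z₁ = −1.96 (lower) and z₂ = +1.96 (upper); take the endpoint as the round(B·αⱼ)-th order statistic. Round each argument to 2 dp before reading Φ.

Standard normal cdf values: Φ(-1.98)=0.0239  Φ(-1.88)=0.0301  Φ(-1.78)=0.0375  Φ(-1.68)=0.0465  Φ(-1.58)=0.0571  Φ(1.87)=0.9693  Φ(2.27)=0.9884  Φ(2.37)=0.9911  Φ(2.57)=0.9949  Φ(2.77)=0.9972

(1.3194, 2.3949)

Lower: z₀ + z₁ = 0.260 + (-1.960) = -1.700; 1 − a(z₀+z₁) = 1 − (-0.046)(-1.700) = 0.9218; argument = 0.260 + (-1.700)/0.9218 = -1.5842 → -1.58.
α₁ = Φ(-1.58) = 0.0571; rank = round(400 × 0.0571) = 23; θ*₍23₎ = 1.3194.
Upper: z₀ + z₂ = 2.220; 1 − a(z₀+z₂) = 1.1021; argument = 2.2743 → 2.27; α₂ = 0.9884; rank = 395; θ*₍395₎ = 2.3949.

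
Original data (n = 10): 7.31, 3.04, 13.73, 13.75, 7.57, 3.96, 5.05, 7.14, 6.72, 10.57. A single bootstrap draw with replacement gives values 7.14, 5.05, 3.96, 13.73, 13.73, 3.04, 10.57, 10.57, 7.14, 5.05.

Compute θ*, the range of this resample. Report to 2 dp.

θ* = 10.69

Range = 13.73 − 3.04 = 10.69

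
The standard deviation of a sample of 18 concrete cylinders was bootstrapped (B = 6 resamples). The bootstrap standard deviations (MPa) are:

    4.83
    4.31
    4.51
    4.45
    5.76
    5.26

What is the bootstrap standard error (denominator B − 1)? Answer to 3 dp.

Bootstrap SE is the standard deviation of the 6 replicate standard deviations.
Mean of replicates: (4.83 + 4.31 + 4.51 + 4.45 + 5.76 + 5.26) / 6 = 29.1200 / 6 = 4.8533
Sum of squared deviations: (−0.0233)² + (−0.5433)² + (−0.3433)² + (−0.4033)² + (+0.9067)² + (+0.4067)² = 1.5637
Variance = 1.5637 / 5 = 0.3127
SE* = √0.3127

SE* = 0.559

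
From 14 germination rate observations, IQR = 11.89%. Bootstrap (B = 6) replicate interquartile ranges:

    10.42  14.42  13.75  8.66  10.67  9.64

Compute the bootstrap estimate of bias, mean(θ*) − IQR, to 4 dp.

mean(θ*) = (10.42 + 14.42 + 13.75 + 8.66 + 10.67 + 9.64) / 6 = 11.26000
bias = 11.26000 − 11.89

bias = −0.6300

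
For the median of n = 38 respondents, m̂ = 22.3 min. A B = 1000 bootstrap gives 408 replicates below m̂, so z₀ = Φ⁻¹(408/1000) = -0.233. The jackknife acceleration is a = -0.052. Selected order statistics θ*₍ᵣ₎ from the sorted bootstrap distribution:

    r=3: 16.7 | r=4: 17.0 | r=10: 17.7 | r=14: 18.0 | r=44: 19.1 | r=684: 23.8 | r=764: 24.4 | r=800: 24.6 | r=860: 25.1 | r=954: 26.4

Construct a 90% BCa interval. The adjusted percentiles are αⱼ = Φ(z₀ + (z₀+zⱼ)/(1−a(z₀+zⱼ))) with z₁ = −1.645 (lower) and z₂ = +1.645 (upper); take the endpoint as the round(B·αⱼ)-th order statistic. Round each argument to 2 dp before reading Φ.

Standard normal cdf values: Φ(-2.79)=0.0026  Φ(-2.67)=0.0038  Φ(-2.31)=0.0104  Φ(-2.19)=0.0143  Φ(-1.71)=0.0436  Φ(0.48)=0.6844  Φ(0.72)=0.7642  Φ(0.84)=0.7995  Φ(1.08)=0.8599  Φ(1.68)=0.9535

(17.7, 25.1)

Lower: z₀ + z₁ = -0.233 + (-1.645) = -1.878; 1 − a(z₀+z₁) = 1 − (-0.052)(-1.878) = 0.9023; argument = -0.233 + (-1.878)/0.9023 = -2.3142 → -2.31.
α₁ = Φ(-2.31) = 0.0104; rank = round(1000 × 0.0104) = 10; θ*₍10₎ = 17.7.
Upper: z₀ + z₂ = 1.412; 1 − a(z₀+z₂) = 1.0734; argument = 1.0824 → 1.08; α₂ = 0.8599; rank = 860; θ*₍860₎ = 25.1.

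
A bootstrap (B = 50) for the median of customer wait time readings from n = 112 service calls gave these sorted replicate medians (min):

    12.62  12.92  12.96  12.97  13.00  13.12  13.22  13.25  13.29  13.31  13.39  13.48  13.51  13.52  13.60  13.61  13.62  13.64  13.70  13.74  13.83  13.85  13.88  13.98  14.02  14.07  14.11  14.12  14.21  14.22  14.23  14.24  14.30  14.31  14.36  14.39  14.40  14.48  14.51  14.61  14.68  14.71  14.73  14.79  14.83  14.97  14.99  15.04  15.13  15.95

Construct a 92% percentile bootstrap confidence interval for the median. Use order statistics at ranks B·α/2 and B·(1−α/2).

(12.92, 15.04)

α = 0.08; lower rank = 50 × 0.040 = 2; upper rank = 50 × 0.960 = 48.
The 2nd smallest replicate is 12.92; the 48th is 15.04.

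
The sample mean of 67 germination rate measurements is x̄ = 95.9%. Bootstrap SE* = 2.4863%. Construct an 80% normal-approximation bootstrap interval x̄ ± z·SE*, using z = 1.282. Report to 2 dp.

(92.71, 99.09)

Margin = 1.282 × 2.4863 = 3.187
Interval: 95.9 ± 3.187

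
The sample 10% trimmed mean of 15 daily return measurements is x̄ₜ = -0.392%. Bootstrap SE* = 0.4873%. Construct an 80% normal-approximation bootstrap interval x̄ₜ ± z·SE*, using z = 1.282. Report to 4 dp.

(-1.0167, 0.2327)

Margin = 1.282 × 0.4873 = 0.62472
Interval: -0.392 ± 0.62472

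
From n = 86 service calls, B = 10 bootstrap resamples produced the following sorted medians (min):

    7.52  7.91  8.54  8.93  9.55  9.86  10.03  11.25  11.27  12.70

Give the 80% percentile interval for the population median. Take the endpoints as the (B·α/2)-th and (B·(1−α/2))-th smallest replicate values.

(7.52, 11.27)

α = 0.20; lower rank = 10 × 0.100 = 1; upper rank = 10 × 0.900 = 9.
The 1st smallest replicate is 7.52; the 9th is 11.27.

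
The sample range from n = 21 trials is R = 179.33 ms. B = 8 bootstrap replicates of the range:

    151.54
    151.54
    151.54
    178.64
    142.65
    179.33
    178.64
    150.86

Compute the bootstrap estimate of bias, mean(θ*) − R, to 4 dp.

bias = −18.7375

mean(θ*) = (151.54 + 151.54 + 151.54 + 178.64 + 142.65 + 179.33 + 178.64 + 150.86) / 8 = 160.59250
bias = 160.59250 − 179.33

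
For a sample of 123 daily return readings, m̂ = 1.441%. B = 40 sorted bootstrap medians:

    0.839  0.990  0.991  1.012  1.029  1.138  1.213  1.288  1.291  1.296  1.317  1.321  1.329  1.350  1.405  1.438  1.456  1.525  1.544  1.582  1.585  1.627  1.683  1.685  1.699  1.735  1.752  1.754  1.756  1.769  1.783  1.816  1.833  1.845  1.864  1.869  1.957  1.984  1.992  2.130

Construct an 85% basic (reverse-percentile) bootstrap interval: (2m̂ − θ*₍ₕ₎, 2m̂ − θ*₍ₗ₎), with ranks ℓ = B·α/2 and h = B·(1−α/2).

Percentile endpoints at ranks 3 and 37: θ*₍3₎ = 0.991, θ*₍37₎ = 1.957.
Basic interval reflects these around m̂:
  lower = 2 × 1.441 − 1.957 = 0.925
  upper = 2 × 1.441 − 0.991 = 1.891

(0.925, 1.891)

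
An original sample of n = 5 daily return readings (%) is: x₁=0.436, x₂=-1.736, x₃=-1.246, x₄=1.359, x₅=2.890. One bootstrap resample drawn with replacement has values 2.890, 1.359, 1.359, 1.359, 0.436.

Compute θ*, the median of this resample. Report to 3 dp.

Sorted: 0.436, 1.359, 1.359, 1.359, 2.890
Median = middle value = 1.359

θ* = 1.359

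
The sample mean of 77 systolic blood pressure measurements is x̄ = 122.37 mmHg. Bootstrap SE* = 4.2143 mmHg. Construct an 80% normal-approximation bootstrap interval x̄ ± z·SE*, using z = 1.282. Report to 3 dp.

Margin = 1.282 × 4.2143 = 5.4027
Interval: 122.37 ± 5.4027

(116.967, 127.773)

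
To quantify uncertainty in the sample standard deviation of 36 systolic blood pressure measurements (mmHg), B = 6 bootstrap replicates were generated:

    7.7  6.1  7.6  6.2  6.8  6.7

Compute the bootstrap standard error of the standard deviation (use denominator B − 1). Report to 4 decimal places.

SE* = 0.6775

Bootstrap SE is the standard deviation of the 6 replicate standard deviations.
Mean of replicates: (7.7 + 6.1 + 7.6 + 6.2 + 6.8 + 6.7) / 6 = 41.10000 / 6 = 6.85000
Sum of squared deviations: (+0.85000)² + (−0.75000)² + (+0.75000)² + (−0.65000)² + (−0.05000)² + (−0.15000)² = 2.29500
Variance = 2.29500 / 5 = 0.45900
SE* = √0.45900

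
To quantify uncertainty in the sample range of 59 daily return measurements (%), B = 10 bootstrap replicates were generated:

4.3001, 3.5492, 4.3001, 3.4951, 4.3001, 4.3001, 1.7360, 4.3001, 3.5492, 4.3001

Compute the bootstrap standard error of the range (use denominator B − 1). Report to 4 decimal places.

SE* = 0.8150

Bootstrap SE is the standard deviation of the 10 replicate ranges.
Mean of replicates: (4.3001 + 3.5492 + 4.3001 + 3.4951 + 4.3001 + 4.3001 + 1.7360 + 4.3001 + 3.5492 + 4.3001) / 10 = 38.13010 / 10 = 3.81301
Sum of squared deviations: (+0.48709)² + (−0.26381)² + (+0.48709)² + (−0.31791)² + (+0.48709)² + (+0.48709)² + (−2.07701)² + (+0.48709)² + (−0.26381)² + (+0.48709)² = 5.97777
Variance = 5.97777 / 9 = 0.66420
SE* = √0.66420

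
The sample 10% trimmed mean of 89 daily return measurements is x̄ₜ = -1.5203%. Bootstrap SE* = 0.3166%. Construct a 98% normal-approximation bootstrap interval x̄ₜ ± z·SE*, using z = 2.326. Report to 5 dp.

(-2.25671, -0.78389)

Margin = 2.326 × 0.3166 = 0.736412
Interval: -1.5203 ± 0.736412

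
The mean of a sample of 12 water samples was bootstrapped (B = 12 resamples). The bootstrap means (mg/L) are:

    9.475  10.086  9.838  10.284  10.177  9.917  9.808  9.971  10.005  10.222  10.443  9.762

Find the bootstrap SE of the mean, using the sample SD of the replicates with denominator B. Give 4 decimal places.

SE* = 0.2530

Bootstrap SE is the standard deviation of the 12 replicate means.
Mean of replicates: (9.475 + 10.086 + 9.838 + 10.284 + 10.177 + 9.917 + 9.808 + 9.971 + 10.005 + 10.222 + 10.443 + 9.762) / 12 = 119.98800 / 12 = 9.99900
Sum of squared deviations: (−0.52400)² + (+0.08700)² + (−0.16100)² + (+0.28500)² + (+0.17800)² + (−0.08200)² + (−0.19100)² + (−0.02800)² + (+0.00600)² + (+0.22300)² + (+0.44400)² + (−0.23700)² = 0.76803
Variance = 0.76803 / 12 = 0.06400
SE* = √0.06400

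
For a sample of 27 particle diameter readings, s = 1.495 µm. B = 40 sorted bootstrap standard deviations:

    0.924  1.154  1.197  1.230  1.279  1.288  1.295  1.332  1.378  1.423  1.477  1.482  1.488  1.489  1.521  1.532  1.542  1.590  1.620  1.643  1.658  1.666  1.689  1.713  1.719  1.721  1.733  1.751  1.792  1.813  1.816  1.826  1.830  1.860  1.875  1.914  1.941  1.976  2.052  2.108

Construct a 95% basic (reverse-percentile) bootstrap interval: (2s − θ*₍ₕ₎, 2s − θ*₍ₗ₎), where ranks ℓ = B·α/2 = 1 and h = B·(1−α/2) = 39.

(0.938, 2.066)

Percentile endpoints at ranks 1 and 39: θ*₍1₎ = 0.924, θ*₍39₎ = 2.052.
Basic interval reflects these around s:
  lower = 2 × 1.495 − 2.052 = 0.938
  upper = 2 × 1.495 − 0.924 = 2.066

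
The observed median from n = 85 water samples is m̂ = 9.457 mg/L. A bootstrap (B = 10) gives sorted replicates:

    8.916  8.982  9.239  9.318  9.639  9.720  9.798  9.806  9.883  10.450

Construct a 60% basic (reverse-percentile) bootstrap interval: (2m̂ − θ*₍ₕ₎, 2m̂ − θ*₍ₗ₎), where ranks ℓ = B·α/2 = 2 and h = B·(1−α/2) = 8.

Percentile endpoints at ranks 2 and 8: θ*₍2₎ = 8.982, θ*₍8₎ = 9.806.
Basic interval reflects these around m̂:
  lower = 2 × 9.457 − 9.806 = 9.108
  upper = 2 × 9.457 − 8.982 = 9.932

(9.108, 9.932)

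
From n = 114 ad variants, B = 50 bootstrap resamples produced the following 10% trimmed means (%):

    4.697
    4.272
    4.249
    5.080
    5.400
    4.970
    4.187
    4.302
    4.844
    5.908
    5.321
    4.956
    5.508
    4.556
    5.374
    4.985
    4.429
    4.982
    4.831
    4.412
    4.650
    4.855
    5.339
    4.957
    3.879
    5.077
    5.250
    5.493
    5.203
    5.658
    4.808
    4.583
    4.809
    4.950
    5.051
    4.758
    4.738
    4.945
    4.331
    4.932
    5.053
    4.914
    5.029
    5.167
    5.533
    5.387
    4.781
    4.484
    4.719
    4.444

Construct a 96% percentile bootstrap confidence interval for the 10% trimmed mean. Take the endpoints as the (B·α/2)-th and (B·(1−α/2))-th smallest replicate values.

(3.879, 5.658)

Sorted replicates: 3.879, 4.187, 4.249, 4.272, 4.302, 4.331, 4.412, 4.429, 4.444, 4.484, 4.556, 4.583, 4.650, 4.697, 4.719, 4.738, 4.758, 4.781, 4.808, 4.809, 4.831, 4.844, 4.855, 4.914, 4.932, 4.945, 4.950, 4.956, 4.957, 4.970, 4.982, 4.985, 5.029, 5.051, 5.053, 5.077, 5.080, 5.167, 5.203, 5.250, 5.321, 5.339, 5.374, 5.387, 5.400, 5.493, 5.508, 5.533, 5.658, 5.908
α = 0.04; lower rank = 50 × 0.020 = 1; upper rank = 50 × 0.980 = 49.
The 1st smallest replicate is 3.879; the 49th is 5.658.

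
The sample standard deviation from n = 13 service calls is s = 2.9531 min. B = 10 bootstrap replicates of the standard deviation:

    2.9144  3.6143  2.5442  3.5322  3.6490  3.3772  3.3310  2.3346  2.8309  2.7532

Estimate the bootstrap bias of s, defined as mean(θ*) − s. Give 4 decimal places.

bias = +0.1350

mean(θ*) = (2.9144 + 3.6143 + 2.5442 + 3.5322 + 3.6490 + 3.3772 + 3.3310 + 2.3346 + 2.8309 + 2.7532) / 10 = 3.08810
bias = 3.08810 − 2.9531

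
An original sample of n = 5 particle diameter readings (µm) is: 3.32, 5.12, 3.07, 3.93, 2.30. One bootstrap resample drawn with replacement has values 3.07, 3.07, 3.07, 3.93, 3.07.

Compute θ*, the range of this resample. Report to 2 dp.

Range = 3.93 − 3.07 = 0.86

θ* = 0.86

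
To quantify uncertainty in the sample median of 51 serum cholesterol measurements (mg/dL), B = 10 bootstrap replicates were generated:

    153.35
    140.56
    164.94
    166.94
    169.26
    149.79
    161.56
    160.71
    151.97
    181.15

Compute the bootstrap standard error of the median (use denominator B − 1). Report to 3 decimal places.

Bootstrap SE is the standard deviation of the 10 replicate medians.
Mean of replicates: (153.35 + 140.56 + 164.94 + 166.94 + 169.26 + 149.79 + 161.56 + 160.71 + 151.97 + 181.15) / 10 = 1600.2300 / 10 = 160.0230
Sum of squared deviations: (−6.6730)² + (−19.4630)² + (+4.9170)² + (+6.9170)² + (+9.2370)² + (−10.2330)² + (+1.5370)² + (+0.6870)² + (−8.0530)² + (+21.1270)² = 1199.4308
Variance = 1199.4308 / 9 = 133.2701
SE* = √133.2701

SE* = 11.544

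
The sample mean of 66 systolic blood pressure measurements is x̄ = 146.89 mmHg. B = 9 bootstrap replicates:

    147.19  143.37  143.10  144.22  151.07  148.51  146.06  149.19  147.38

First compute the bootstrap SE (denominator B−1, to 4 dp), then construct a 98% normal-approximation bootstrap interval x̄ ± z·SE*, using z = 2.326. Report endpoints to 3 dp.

Mean of replicates = 146.6767; sum of squared deviations = 59.8796; SE* = √(59.8796/8) = 2.7359
Margin = 2.326 × 2.7359 = 6.3637
Interval: 146.89 ± 6.3637

(140.526, 153.254)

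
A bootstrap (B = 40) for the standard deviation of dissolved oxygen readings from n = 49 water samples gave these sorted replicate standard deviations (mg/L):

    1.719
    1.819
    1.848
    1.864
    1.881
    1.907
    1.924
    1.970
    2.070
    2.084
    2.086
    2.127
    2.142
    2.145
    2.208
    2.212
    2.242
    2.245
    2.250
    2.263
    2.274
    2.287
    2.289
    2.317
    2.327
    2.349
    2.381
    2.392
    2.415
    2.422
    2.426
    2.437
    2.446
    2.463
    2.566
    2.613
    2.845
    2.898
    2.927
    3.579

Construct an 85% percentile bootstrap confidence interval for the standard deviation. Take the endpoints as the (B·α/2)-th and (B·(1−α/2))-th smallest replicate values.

α = 0.15; lower rank = 40 × 0.075 = 3; upper rank = 40 × 0.925 = 37.
The 3rd smallest replicate is 1.848; the 37th is 2.845.

(1.848, 2.845)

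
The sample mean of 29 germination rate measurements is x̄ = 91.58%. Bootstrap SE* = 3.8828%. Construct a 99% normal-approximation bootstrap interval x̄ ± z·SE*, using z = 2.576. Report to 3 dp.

(81.578, 101.582)

Margin = 2.576 × 3.8828 = 10.0021
Interval: 91.58 ± 10.0021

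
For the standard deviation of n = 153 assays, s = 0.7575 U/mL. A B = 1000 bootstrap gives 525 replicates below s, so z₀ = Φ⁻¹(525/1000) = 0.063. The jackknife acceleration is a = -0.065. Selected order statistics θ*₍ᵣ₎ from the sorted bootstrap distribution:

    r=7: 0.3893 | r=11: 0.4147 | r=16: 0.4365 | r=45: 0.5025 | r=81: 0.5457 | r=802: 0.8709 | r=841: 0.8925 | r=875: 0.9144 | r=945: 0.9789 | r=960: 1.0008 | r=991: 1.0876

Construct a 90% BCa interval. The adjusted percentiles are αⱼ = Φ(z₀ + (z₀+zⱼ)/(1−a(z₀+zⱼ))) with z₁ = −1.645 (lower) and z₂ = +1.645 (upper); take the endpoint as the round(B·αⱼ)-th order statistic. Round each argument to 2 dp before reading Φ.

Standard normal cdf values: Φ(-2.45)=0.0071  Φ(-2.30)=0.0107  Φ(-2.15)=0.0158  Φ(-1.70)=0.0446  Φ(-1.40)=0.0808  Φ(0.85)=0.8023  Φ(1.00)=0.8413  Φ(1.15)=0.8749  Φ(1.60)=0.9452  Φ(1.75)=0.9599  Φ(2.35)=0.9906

(0.5025, 0.9789)

Lower: z₀ + z₁ = 0.063 + (-1.645) = -1.582; 1 − a(z₀+z₁) = 1 − (-0.065)(-1.582) = 0.8972; argument = 0.063 + (-1.582)/0.8972 = -1.7003 → -1.70.
α₁ = Φ(-1.70) = 0.0446; rank = round(1000 × 0.0446) = 45; θ*₍45₎ = 0.5025.
Upper: z₀ + z₂ = 1.708; 1 − a(z₀+z₂) = 1.1110; argument = 1.6003 → 1.60; α₂ = 0.9452; rank = 945; θ*₍945₎ = 0.9789.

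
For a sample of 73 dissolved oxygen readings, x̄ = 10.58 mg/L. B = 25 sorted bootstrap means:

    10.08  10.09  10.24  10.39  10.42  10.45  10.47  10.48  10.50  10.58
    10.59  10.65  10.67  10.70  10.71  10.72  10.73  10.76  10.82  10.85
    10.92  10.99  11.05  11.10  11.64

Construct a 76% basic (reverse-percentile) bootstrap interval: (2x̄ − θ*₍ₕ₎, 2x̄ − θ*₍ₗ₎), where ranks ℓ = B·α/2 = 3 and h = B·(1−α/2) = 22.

Percentile endpoints at ranks 3 and 22: θ*₍3₎ = 10.24, θ*₍22₎ = 10.99.
Basic interval reflects these around x̄:
  lower = 2 × 10.58 − 10.99 = 10.17
  upper = 2 × 10.58 − 10.24 = 10.92

(10.17, 10.92)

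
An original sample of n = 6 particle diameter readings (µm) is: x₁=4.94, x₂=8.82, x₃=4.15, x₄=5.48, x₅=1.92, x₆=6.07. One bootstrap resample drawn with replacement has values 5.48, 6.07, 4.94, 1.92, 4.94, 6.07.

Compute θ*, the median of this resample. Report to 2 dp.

θ* = 5.21

Sorted: 1.92, 4.94, 4.94, 5.48, 6.07, 6.07
Median = average of the two middle values = 5.21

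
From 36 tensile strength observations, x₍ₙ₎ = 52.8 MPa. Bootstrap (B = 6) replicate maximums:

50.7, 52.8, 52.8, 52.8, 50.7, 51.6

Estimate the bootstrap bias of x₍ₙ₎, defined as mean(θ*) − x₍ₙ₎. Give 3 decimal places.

mean(θ*) = (50.7 + 52.8 + 52.8 + 52.8 + 50.7 + 51.6) / 6 = 51.9000
bias = 51.9000 − 52.8

bias = −0.900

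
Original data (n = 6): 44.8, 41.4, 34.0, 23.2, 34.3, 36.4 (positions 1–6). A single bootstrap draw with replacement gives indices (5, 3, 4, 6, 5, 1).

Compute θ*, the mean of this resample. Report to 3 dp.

Resample values: 34.3, 34.0, 23.2, 36.4, 34.3, 44.8.
Mean = (34.3 + 34.0 + 23.2 + 36.4 + 34.3 + 44.8) / 6 = 207.00 / 6 = 34.500

θ* = 34.500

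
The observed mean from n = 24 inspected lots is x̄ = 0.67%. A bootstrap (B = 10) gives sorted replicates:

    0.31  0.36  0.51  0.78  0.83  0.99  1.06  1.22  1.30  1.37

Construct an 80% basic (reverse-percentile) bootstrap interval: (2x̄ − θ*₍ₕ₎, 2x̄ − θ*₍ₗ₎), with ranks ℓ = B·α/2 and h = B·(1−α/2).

(0.04, 1.03)

Percentile endpoints at ranks 1 and 9: θ*₍1₎ = 0.31, θ*₍9₎ = 1.30.
Basic interval reflects these around x̄:
  lower = 2 × 0.67 − 1.30 = 0.04
  upper = 2 × 0.67 − 0.31 = 1.03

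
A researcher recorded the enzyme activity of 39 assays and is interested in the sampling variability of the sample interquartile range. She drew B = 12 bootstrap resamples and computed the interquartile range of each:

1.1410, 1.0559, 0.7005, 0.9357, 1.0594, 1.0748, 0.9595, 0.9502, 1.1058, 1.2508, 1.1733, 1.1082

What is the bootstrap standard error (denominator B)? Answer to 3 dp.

SE* = 0.137

Bootstrap SE is the standard deviation of the 12 replicate interquartile ranges.
Mean of replicates: (1.1410 + 1.0559 + 0.7005 + 0.9357 + 1.0594 + 1.0748 + 0.9595 + 0.9502 + 1.1058 + 1.2508 + 1.1733 + 1.1082) / 12 = 12.51510 / 12 = 1.04293
Sum of squared deviations: (+0.09807)² + (+0.01297)² + (−0.34243)² + (−0.10723)² + (+0.01647)² + (+0.03187)² + (−0.08343)² + (−0.09273)² + (+0.06287)² + (+0.20787)² + (+0.13037)² + (+0.06527)² = 0.22381
Variance = 0.22381 / 12 = 0.01865
SE* = √0.01865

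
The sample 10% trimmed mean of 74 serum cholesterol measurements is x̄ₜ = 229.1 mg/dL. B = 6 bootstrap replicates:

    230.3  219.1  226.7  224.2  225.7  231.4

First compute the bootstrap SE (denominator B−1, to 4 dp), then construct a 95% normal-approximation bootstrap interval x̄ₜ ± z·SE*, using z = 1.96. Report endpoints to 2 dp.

(220.39, 237.81)

Mean of replicates = 226.2333; sum of squared deviations = 98.7533; SE* = √(98.7533/5) = 4.4442
Margin = 1.96 × 4.4442 = 8.711
Interval: 229.1 ± 8.711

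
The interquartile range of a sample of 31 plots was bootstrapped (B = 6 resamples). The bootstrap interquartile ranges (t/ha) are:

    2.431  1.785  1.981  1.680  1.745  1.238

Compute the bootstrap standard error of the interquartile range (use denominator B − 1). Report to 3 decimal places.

SE* = 0.391

Bootstrap SE is the standard deviation of the 6 replicate interquartile ranges.
Mean of replicates: (2.431 + 1.785 + 1.981 + 1.680 + 1.745 + 1.238) / 6 = 10.8600 / 6 = 1.8100
Sum of squared deviations: (+0.6210)² + (−0.0250)² + (+0.1710)² + (−0.1300)² + (−0.0650)² + (−0.5720)² = 0.7638
Variance = 0.7638 / 5 = 0.1528
SE* = √0.1528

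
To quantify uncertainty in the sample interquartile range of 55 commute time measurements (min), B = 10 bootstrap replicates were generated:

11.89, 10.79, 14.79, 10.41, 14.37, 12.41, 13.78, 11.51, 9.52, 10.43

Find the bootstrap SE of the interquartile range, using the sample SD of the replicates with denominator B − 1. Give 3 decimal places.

SE* = 1.813

Bootstrap SE is the standard deviation of the 10 replicate interquartile ranges.
Mean of replicates: (11.89 + 10.79 + 14.79 + 10.41 + 14.37 + 12.41 + 13.78 + 11.51 + 9.52 + 10.43) / 10 = 119.9000 / 10 = 11.9900
Sum of squared deviations: (−0.1000)² + (−1.2000)² + (+2.8000)² + (−1.5800)² + (+2.3800)² + (+0.4200)² + (+1.7900)² + (−0.4800)² + (−2.4700)² + (−1.5600)² = 29.5962
Variance = 29.5962 / 9 = 3.2885
SE* = √3.2885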